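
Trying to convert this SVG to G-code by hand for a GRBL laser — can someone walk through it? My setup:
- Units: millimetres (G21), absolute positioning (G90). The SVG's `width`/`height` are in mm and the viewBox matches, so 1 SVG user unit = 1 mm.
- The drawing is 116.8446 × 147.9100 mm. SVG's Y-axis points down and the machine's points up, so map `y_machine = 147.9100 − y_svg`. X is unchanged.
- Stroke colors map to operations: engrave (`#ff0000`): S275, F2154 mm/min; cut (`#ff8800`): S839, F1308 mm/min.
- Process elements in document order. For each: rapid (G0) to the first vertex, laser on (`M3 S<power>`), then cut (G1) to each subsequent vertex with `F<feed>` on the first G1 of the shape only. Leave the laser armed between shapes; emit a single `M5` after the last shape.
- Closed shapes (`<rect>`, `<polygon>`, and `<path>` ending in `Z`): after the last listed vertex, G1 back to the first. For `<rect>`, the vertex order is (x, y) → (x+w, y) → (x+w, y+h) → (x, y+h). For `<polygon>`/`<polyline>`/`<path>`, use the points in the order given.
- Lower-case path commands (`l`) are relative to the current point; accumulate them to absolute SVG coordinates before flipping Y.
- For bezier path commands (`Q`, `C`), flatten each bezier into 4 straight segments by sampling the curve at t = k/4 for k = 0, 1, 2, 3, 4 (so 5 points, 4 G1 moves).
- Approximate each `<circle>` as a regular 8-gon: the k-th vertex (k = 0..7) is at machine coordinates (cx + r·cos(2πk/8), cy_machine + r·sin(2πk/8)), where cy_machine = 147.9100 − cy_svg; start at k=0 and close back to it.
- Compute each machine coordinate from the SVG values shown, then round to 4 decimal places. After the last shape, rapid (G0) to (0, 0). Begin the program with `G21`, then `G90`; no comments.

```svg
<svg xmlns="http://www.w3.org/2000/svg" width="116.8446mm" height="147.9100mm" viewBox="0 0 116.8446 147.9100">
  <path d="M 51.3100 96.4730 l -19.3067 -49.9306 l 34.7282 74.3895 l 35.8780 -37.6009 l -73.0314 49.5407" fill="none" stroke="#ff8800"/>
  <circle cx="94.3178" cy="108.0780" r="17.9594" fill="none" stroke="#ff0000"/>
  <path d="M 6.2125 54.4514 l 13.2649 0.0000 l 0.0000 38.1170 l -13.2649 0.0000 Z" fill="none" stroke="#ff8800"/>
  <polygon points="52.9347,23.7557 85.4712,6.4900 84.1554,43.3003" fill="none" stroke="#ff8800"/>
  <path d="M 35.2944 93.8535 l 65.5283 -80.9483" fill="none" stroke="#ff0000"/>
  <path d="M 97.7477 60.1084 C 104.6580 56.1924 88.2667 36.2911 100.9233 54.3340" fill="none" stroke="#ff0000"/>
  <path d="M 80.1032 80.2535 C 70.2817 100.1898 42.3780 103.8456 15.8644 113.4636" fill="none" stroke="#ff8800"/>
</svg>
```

G21
G90
G0 X51.3100 Y51.4370
M3 S839
G1 X32.0033 Y101.3676 F1308
G1 X66.7315 Y26.9781
G1 X102.6095 Y64.5790
G1 X29.5781 Y15.0383
G0 X112.2772 Y39.8320
M3 S275
G1 X107.0170 Y52.5312 F2154
G1 X94.3178 Y57.7914
G1 X81.6186 Y52.5312
G1 X76.3584 Y39.8320
G1 X81.6186 Y27.1328
G1 X94.3178 Y21.8726
G1 X107.0170 Y27.1328
G1 X112.2772 Y39.8320
G0 X6.2125 Y93.4586
M3 S839
G1 X19.4774 Y93.4586 F1308
G1 X19.4774 Y55.3416
G1 X6.2125 Y55.3416
G1 X6.2125 Y93.4586
G0 X52.9347 Y124.1543
M3 S839
G1 X85.4712 Y141.4200 F1308
G1 X84.1554 Y104.6097
G1 X52.9347 Y124.1543
G0 X35.2944 Y54.0565
M3 S275
G1 X100.8227 Y135.0048 F2154
G0 X97.7477 Y87.8016
M3 S275
G1 X99.3793 Y92.8932 F2154
G1 X97.1806 Y98.9234
G1 X96.0594 Y100.8363
G1 X100.9233 Y93.5760
G0 X80.1032 Y67.6565
M3 S839
G1 X69.6509 Y55.4093 F1308
G1 X54.2433 Y47.1821
G1 X35.7060 Y40.8895
G1 X15.8644 Y34.4464
M5
G0 X0.0000 Y0.0000

Since the viewBox matches the mm dimensions, user units are millimetres directly. The only transform is the Y-flip y_m = 147.9100 − y_svg.

Shape 1 is a open polyline drawn with `<path>`. Its stroke #ff8800 means cut at S839, F1308. After flipping Y the toolpath is (51.3100,51.4370) → (32.0033,101.3676) → (66.7315,26.9781) → (102.6095,64.5790) → (29.5781,15.0383).

Shape 2 is a circle drawn with `<circle>`. Its stroke #ff0000 means engrave at S275, F2154. After flipping Y the toolpath is (112.2772,39.8320) → (107.0170,52.5312) → (94.3178,57.7914) → (81.6186,52.5312) → (76.3584,39.8320) → (81.6186,27.1328) → (94.3178,21.8726) → (107.0170,27.1328) → (112.2772,39.8320), returning to the start.

Shape 3 is a rectangle drawn with `<path>`. Its stroke #ff8800 means cut at S839, F1308. After flipping Y the toolpath is (6.2125,93.4586) → (19.4774,93.4586) → (19.4774,55.3416) → (6.2125,55.3416) → (6.2125,93.4586), returning to the start.

Shape 4 is a regular polygon drawn with `<polygon>`. Its stroke #ff8800 means cut at S839, F1308. After flipping Y the toolpath is (52.9347,124.1543) → (85.4712,141.4200) → (84.1554,104.6097) → (52.9347,124.1543), returning to the start.

Shape 5 is a line segment drawn with `<path>`. Its stroke #ff0000 means engrave at S275, F2154. After flipping Y the toolpath is (35.2944,54.0565) → (100.8227,135.0048).

Shape 6 is a cubic bezier drawn with `<path>`. Its stroke #ff0000 means engrave at S275, F2154. After flipping Y the toolpath is (97.7477,87.8016) → (99.3793,92.8932) → (97.1806,98.9234) → (96.0594,100.8363) → (100.9233,93.5760).

Shape 7 is a cubic bezier drawn with `<path>`. Its stroke #ff8800 means cut at S839, F1308. After flipping Y the toolpath is (80.1032,67.6565) → (69.6509,55.4093) → (54.2433,47.1821) → (35.7060,40.8895) → (15.8644,34.4464).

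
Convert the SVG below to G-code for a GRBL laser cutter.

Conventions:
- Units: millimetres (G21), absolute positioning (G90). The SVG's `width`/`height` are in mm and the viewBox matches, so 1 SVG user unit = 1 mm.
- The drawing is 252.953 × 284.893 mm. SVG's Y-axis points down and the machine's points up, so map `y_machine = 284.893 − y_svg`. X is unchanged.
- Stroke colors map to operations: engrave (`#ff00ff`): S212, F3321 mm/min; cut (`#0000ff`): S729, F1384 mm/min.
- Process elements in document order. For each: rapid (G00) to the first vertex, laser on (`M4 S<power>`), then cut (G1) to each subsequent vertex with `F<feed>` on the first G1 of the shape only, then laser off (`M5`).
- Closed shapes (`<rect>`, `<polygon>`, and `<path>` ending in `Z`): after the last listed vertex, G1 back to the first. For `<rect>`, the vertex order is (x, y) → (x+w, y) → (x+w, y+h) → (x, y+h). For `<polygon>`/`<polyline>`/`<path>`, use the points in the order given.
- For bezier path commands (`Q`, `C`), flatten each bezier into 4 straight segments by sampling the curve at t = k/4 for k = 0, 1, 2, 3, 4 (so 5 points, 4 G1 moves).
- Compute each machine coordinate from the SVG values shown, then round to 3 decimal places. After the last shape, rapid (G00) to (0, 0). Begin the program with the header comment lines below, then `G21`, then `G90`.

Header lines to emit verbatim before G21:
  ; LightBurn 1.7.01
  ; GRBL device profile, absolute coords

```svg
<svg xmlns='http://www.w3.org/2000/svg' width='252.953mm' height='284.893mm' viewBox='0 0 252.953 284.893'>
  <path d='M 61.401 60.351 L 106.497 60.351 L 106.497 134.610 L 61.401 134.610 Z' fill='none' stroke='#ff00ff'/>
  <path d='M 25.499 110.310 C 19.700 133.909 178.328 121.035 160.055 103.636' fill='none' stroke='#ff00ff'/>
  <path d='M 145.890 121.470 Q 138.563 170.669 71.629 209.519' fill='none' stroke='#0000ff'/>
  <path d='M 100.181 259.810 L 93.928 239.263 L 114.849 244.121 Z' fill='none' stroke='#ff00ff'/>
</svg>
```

viewBox `0 0 252.953 284.893` with mm width/height → 1 unit = 1 mm. Flip: y_m = 284.893 − y_svg.

**Shape 1** — `<path>` rectangle, stroke `#ff00ff` → engrave (S212, F3321). Machine vertices: (61.401,224.542) → (106.497,224.542) → (106.497,150.283) → (61.401,150.283) → (61.401,224.542). Closed: final G1 returns to the first vertex.

**Shape 2** — `<path>` cubic bezier, stroke `#ff00ff` → engrave (S212, F3321). Control points (SVG): P0=(25.499,110.310), P1=(19.700,133.909), P2=(178.328,121.035), P3=(160.055,103.636); sampled at t=k/4. Machine vertices: (25.499,174.583) → (46.647,163.223) → (97.455,162.546) → (145.924,169.555) → (160.055,181.257). Open path.

**Shape 3** — `<path>` quadratic bezier, stroke `#0000ff` → cut (S729, F1384). Control points (SVG): P0=(145.890,121.470), P1=(138.563,170.669), P2=(71.629,209.519); sampled at t=k/4. Machine vertices: (145.890,163.423) → (138.501,139.470) → (123.661,116.811) → (101.371,95.446) → (71.629,75.374). Open path.

**Shape 4** — `<path>` regular polygon, stroke `#ff00ff` → engrave (S212, F3321). Machine vertices: (100.181,25.083) → (93.928,45.630) → (114.849,40.772) → (100.181,25.083). Closed: final G1 returns to the first vertex.

; LightBurn 1.7.01
; GRBL device profile, absolute coords
G21
G90
G00 X61.401 Y224.542
M4 S212
G1 X106.497 Y224.542 F3321
G1 X106.497 Y150.283
G1 X61.401 Y150.283
G1 X61.401 Y224.542
M5
G00 X25.499 Y174.583
M4 S212
G1 X46.647 Y163.223 F3321
G1 X97.455 Y162.546
G1 X145.924 Y169.555
G1 X160.055 Y181.257
M5
G00 X145.890 Y163.423
M4 S729
G1 X138.501 Y139.470 F1384
G1 X123.661 Y116.811
G1 X101.371 Y95.446
G1 X71.629 Y75.374
M5
G00 X100.181 Y25.083
M4 S212
G1 X93.928 Y45.630 F3321
G1 X114.849 Y40.772
G1 X100.181 Y25.083
M5
G00 X0.000 Y0.000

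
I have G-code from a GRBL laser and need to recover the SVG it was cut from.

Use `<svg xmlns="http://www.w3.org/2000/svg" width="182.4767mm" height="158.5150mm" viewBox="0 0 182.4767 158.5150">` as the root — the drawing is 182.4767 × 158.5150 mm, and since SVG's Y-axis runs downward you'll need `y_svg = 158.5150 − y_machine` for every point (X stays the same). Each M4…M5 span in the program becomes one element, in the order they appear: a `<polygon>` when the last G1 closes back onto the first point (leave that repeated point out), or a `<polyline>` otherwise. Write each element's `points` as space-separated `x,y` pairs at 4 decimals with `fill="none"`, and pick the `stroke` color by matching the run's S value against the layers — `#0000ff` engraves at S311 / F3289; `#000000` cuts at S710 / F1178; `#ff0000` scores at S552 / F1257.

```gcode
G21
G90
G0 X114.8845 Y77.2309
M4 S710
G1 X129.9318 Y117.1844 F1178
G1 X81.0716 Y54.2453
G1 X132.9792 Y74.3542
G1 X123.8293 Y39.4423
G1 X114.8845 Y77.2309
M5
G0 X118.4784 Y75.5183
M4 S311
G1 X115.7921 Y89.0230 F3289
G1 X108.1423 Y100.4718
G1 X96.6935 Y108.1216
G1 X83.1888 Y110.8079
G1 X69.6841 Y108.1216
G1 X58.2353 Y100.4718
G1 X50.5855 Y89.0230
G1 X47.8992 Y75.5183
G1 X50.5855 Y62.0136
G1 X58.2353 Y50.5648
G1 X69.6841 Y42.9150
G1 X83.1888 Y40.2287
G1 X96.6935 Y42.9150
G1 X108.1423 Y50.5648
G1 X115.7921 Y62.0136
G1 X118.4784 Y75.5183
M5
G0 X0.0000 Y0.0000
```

Each laser-on run becomes one SVG element. Flip Y back into SVG space with y_svg = 158.5150 − y_machine.

Run 1: the run's S710 means `#000000` (cut). The run returns to its start, so emit a `<polygon>` with points (Y-flipped): 114.8845,81.2841 129.9318,41.3306 81.0716,104.2697 132.9792,84.1608 123.8293,119.0727.

Run 2: the run's S311 means `#0000ff` (engrave). The run returns to its start, so emit a `<polygon>` with points (Y-flipped): 118.4784,82.9967 115.7921,69.4920 108.1423,58.0432 96.6935,50.3934 83.1888,47.7071 69.6841,50.3934 58.2353,58.0432 50.5855,69.4920 47.8992,82.9967 50.5855,96.5014 58.2353,107.9502 69.6841,115.6000 83.1888,118.2863 96.6935,115.6000 108.1423,107.9502 115.7921,96.5014.

<svg xmlns="http://www.w3.org/2000/svg" width="182.4767mm" height="158.5150mm" viewBox="0 0 182.4767 158.5150">
  <polygon points="114.8845,81.2841 129.9318,41.3306 81.0716,104.2697 132.9792,84.1608 123.8293,119.0727" fill="none" stroke="#000000"/>
  <polygon points="118.4784,82.9967 115.7921,69.4920 108.1423,58.0432 96.6935,50.3934 83.1888,47.7071 69.6841,50.3934 58.2353,58.0432 50.5855,69.4920 47.8992,82.9967 50.5855,96.5014 58.2353,107.9502 69.6841,115.6000 83.1888,118.2863 96.6935,115.6000 108.1423,107.9502 115.7921,96.5014" fill="none" stroke="#0000ff"/>
</svg>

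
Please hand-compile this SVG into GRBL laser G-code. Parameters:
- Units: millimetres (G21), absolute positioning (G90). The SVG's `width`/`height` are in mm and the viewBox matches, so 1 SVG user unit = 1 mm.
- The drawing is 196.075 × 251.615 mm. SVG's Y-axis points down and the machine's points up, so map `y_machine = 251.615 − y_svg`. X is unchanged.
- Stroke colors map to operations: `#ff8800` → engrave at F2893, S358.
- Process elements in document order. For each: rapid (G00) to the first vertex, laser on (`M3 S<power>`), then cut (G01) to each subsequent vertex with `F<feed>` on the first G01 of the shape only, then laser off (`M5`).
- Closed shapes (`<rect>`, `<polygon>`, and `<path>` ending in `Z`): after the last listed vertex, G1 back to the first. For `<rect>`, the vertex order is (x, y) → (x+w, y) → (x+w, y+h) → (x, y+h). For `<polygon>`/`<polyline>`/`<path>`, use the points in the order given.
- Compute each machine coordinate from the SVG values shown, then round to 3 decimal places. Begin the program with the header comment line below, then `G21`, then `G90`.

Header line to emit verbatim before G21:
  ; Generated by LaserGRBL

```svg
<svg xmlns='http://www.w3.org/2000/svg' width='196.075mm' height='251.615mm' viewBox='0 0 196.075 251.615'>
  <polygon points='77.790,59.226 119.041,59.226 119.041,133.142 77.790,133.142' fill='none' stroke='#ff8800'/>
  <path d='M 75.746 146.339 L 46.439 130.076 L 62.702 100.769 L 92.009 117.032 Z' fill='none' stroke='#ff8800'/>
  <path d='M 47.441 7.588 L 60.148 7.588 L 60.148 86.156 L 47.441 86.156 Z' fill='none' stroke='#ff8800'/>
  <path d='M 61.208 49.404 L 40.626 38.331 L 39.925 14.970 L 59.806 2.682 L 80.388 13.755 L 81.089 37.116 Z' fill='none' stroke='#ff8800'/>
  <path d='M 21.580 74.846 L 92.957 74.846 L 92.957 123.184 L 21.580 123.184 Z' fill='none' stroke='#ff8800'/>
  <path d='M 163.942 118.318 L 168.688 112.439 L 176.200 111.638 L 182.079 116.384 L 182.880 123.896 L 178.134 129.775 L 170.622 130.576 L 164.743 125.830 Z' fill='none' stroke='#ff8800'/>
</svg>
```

; Generated by LaserGRBL
G21
G90
G00 X77.790 Y192.389
M3 S358
G01 X119.041 Y192.389 F2893
G01 X119.041 Y118.473
G01 X77.790 Y118.473
G01 X77.790 Y192.389
M5
G00 X75.746 Y105.276
M3 S358
G01 X46.439 Y121.539 F2893
G01 X62.702 Y150.846
G01 X92.009 Y134.583
G01 X75.746 Y105.276
M5
G00 X47.441 Y244.027
M3 S358
G01 X60.148 Y244.027 F2893
G01 X60.148 Y165.459
G01 X47.441 Y165.459
G01 X47.441 Y244.027
M5
G00 X61.208 Y202.211
M3 S358
G01 X40.626 Y213.284 F2893
G01 X39.925 Y236.645
G01 X59.806 Y248.933
G01 X80.388 Y237.860
G01 X81.089 Y214.499
G01 X61.208 Y202.211
M5
G00 X21.580 Y176.769
M3 S358
G01 X92.957 Y176.769 F2893
G01 X92.957 Y128.431
G01 X21.580 Y128.431
G01 X21.580 Y176.769
M5
G00 X163.942 Y133.297
M3 S358
G01 X168.688 Y139.176 F2893
G01 X176.200 Y139.977
G01 X182.079 Y135.231
G01 X182.880 Y127.719
G01 X178.134 Y121.840
G01 X170.622 Y121.039
G01 X164.743 Y125.785
G01 X163.942 Y133.297
M5

Since the viewBox matches the mm dimensions, user units are millimetres directly. The only transform is the Y-flip y_m = 251.615 − y_svg.

Shape 1 is a rectangle drawn with `<polygon>`. Its stroke #ff8800 means engrave at S358, F2893. After flipping Y the toolpath is (77.790,192.389) → (119.041,192.389) → (119.041,118.473) → (77.790,118.473) → (77.790,192.389), returning to the start.

Shape 2 is a regular polygon drawn with `<path>`. Its stroke #ff8800 means engrave at S358, F2893. After flipping Y the toolpath is (75.746,105.276) → (46.439,121.539) → (62.702,150.846) → (92.009,134.583) → (75.746,105.276), returning to the start.

Shape 3 is a rectangle drawn with `<path>`. Its stroke #ff8800 means engrave at S358, F2893. After flipping Y the toolpath is (47.441,244.027) → (60.148,244.027) → (60.148,165.459) → (47.441,165.459) → (47.441,244.027), returning to the start.

Shape 4 is a regular polygon drawn with `<path>`. Its stroke #ff8800 means engrave at S358, F2893. After flipping Y the toolpath is (61.208,202.211) → (40.626,213.284) → (39.925,236.645) → (59.806,248.933) → (80.388,237.860) → (81.089,214.499) → (61.208,202.211), returning to the start.

Shape 5 is a rectangle drawn with `<path>`. Its stroke #ff8800 means engrave at S358, F2893. After flipping Y the toolpath is (21.580,176.769) → (92.957,176.769) → (92.957,128.431) → (21.580,128.431) → (21.580,176.769), returning to the start.

Shape 6 is a regular polygon drawn with `<path>`. Its stroke #ff8800 means engrave at S358, F2893. After flipping Y the toolpath is (163.942,133.297) → (168.688,139.176) → (176.200,139.977) → (182.079,135.231) → (182.880,127.719) → (178.134,121.840) → (170.622,121.039) → (164.743,125.785) → (163.942,133.297), returning to the start.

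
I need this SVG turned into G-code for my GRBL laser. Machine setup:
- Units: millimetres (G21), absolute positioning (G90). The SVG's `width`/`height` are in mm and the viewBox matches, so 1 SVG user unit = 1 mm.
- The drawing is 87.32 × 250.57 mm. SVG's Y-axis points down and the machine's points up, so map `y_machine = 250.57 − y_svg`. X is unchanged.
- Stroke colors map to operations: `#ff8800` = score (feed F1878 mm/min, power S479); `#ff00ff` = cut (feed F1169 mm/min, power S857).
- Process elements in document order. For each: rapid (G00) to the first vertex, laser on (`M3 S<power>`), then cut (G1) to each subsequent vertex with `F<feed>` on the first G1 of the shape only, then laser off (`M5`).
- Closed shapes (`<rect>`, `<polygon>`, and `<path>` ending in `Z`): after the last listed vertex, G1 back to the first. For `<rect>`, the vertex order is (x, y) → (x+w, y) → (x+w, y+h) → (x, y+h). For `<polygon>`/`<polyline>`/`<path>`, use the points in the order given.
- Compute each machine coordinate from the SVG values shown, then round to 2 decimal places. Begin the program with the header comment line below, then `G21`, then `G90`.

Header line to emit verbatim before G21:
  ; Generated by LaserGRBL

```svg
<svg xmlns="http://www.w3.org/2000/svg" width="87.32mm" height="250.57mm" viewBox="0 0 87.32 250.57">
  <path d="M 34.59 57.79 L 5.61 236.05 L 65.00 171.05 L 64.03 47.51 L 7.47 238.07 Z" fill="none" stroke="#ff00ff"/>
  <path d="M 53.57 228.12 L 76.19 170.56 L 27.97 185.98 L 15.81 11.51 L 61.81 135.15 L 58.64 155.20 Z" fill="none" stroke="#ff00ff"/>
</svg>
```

; Generated by LaserGRBL
G21
G90
G00 X34.59 Y192.78
M3 S857
G1 X5.61 Y14.52 F1169
G1 X65.00 Y79.52
G1 X64.03 Y203.06
G1 X7.47 Y12.50
G1 X34.59 Y192.78
M5
G00 X53.57 Y22.45
M3 S857
G1 X76.19 Y80.01 F1169
G1 X27.97 Y64.59
G1 X15.81 Y239.06
G1 X61.81 Y115.42
G1 X58.64 Y95.37
G1 X53.57 Y22.45
M5

viewBox `0 0 87.32 250.57` with mm width/height → 1 unit = 1 mm. Flip: y_m = 250.57 − y_svg.

**Shape 1** — `<path>` closed polygon, stroke `#ff00ff` → cut (S857, F1169). Machine vertices: (34.59,192.78) → (5.61,14.52) → (65.00,79.52) → (64.03,203.06) → (7.47,12.50) → (34.59,192.78). Closed: final G1 returns to the first vertex.

**Shape 2** — `<path>` closed polygon, stroke `#ff00ff` → cut (S857, F1169). Machine vertices: (53.57,22.45) → (76.19,80.01) → (27.97,64.59) → (15.81,239.06) → (61.81,115.42) → (58.64,95.37) → (53.57,22.45). Closed: final G1 returns to the first vertex.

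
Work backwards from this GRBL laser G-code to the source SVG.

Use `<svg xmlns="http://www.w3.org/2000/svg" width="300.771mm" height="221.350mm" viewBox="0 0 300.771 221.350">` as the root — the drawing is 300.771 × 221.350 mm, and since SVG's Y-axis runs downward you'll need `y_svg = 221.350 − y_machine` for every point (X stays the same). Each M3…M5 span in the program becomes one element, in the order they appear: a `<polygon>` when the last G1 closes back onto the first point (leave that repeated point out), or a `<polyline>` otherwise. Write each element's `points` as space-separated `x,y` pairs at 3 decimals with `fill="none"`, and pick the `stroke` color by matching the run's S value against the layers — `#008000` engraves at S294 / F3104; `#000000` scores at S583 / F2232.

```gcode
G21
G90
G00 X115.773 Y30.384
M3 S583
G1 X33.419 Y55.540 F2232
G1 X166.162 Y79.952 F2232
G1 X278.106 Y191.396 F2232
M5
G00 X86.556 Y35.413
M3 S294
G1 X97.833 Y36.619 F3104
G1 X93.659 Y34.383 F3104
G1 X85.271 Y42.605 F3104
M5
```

Machine Y-up, SVG Y-down with viewBox height 221.350, so y_svg = 221.350 − y_machine; X carries over.

Run 1: the run's S583 means `#000000` (score). The run is open, so emit a `<polyline>` with points (Y-flipped): 115.773,190.966 33.419,165.810 166.162,141.398 278.106,29.954.

Run 2: S294 ⇒ engrave layer `#008000`. The run is open, so emit a `<polyline>` with points (Y-flipped): 86.556,185.937 97.833,184.731 93.659,186.967 85.271,178.745.

<svg xmlns="http://www.w3.org/2000/svg" width="300.771mm" height="221.350mm" viewBox="0 0 300.771 221.350">
  <polyline points="115.773,190.966 33.419,165.810 166.162,141.398 278.106,29.954" fill="none" stroke="#000000"/>
  <polyline points="86.556,185.937 97.833,184.731 93.659,186.967 85.271,178.745" fill="none" stroke="#008000"/>
</svg>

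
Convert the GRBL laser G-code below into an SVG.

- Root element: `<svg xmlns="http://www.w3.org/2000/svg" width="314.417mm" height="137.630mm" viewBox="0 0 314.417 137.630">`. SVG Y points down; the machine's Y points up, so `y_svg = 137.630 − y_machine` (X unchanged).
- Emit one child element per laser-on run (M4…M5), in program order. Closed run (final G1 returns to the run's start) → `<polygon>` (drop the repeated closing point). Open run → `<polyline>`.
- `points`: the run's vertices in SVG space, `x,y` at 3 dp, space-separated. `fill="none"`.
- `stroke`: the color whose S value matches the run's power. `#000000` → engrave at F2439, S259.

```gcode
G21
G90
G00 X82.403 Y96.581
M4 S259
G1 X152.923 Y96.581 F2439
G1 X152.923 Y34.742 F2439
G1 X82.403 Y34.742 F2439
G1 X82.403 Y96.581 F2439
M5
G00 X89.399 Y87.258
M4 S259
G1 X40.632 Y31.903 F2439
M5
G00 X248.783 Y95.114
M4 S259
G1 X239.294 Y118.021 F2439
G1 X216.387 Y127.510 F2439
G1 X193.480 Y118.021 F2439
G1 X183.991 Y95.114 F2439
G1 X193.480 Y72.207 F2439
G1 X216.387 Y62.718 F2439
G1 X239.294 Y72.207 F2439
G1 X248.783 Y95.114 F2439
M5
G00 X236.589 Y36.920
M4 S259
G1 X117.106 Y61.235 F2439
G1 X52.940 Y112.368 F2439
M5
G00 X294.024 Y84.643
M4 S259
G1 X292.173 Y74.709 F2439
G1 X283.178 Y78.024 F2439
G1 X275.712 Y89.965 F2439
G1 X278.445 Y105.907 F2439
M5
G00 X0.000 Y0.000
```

Machine Y-up, SVG Y-down with viewBox height 137.630, so y_svg = 137.630 − y_machine; X carries over. Every run uses S259, so all elements get stroke `#000000` (engrave).

Run 1: The run returns to its start, so emit a `<polygon>` with points (Y-flipped): 82.403,41.049 152.923,41.049 152.923,102.888 82.403,102.888.

Run 2: The run is open, so emit a `<polyline>` with points (Y-flipped): 89.399,50.372 40.632,105.727.

Run 3: The run returns to its start, so emit a `<polygon>` with points (Y-flipped): 248.783,42.516 239.294,19.609 216.387,10.120 193.480,19.609 183.991,42.516 193.480,65.423 216.387,74.912 239.294,65.423.

Run 4: The run is open, so emit a `<polyline>` with points (Y-flipped): 236.589,100.710 117.106,76.395 52.940,25.262.

Run 5: The run is open, so emit a `<polyline>` with points (Y-flipped): 294.024,52.987 292.173,62.921 283.178,59.606 275.712,47.665 278.445,31.723.

<svg xmlns="http://www.w3.org/2000/svg" width="314.417mm" height="137.630mm" viewBox="0 0 314.417 137.630">
  <polygon points="82.403,41.049 152.923,41.049 152.923,102.888 82.403,102.888" fill="none" stroke="#000000"/>
  <polyline points="89.399,50.372 40.632,105.727" fill="none" stroke="#000000"/>
  <polygon points="248.783,42.516 239.294,19.609 216.387,10.120 193.480,19.609 183.991,42.516 193.480,65.423 216.387,74.912 239.294,65.423" fill="none" stroke="#000000"/>
  <polyline points="236.589,100.710 117.106,76.395 52.940,25.262" fill="none" stroke="#000000"/>
  <polyline points="294.024,52.987 292.173,62.921 283.178,59.606 275.712,47.665 278.445,31.723" fill="none" stroke="#000000"/>
</svg>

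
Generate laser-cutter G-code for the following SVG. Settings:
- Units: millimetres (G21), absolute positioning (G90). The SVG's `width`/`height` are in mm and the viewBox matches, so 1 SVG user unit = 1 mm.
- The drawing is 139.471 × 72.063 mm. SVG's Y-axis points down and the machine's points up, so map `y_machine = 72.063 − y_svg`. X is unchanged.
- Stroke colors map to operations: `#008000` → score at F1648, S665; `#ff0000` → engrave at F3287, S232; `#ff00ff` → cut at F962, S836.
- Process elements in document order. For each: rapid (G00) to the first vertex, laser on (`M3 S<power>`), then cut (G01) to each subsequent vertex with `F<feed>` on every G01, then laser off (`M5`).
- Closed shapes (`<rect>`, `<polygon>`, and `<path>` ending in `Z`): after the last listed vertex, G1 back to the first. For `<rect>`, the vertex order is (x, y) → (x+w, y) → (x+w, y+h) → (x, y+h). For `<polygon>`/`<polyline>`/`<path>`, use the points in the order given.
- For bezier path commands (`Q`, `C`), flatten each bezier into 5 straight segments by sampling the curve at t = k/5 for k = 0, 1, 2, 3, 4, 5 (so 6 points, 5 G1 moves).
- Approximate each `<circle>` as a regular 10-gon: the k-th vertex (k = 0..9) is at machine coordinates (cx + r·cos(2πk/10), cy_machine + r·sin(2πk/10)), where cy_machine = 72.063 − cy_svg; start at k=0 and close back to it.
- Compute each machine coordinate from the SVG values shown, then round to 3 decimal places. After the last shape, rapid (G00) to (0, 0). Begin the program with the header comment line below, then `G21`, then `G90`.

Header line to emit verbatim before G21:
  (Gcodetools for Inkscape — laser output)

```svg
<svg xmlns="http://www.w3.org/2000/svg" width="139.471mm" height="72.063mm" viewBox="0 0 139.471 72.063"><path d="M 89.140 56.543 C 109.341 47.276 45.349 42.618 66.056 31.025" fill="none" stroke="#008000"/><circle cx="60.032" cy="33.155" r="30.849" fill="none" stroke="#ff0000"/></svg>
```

(Gcodetools for Inkscape — laser output)
G21
G90
G00 X89.140 Y15.520
M3 S665
G01 X92.509 Y20.619 F1648
G01 X83.778 Y25.167 F1648
G01 X71.054 Y29.716 F1648
G01 X62.445 Y34.822 F1648
G01 X66.056 Y41.038 F1648
M5
G00 X90.881 Y38.908
M3 S232
G01 X84.989 Y57.041 F3287
G01 X69.565 Y68.247 F3287
G01 X50.499 Y68.247 F3287
G01 X35.075 Y57.041 F3287
G01 X29.183 Y38.908 F3287
G01 X35.075 Y20.775 F3287
G01 X50.499 Y9.569 F3287
G01 X69.565 Y9.569 F3287
G01 X84.989 Y20.775 F3287
G01 X90.881 Y38.908 F3287
M5
G00 X0.000 Y0.000

1 u = 1 mm; y_m = 72.063 − y.

[1] `<path>` cubic bezier, #008000→score S665 F1648: (89.140,15.520) → (92.509,20.619) → (83.778,25.167) → (71.054,29.716) → (62.445,34.822) → (66.056,41.038)

[2] `<circle>` circle, #ff0000→engrave S232 F3287: (90.881,38.908) → (84.989,57.041) → (69.565,68.247) → (50.499,68.247) → (35.075,57.041) → (29.183,38.908) → (35.075,20.775) → (50.499,9.569) → (69.565,9.569) → (84.989,20.775) → (90.881,38.908) (closed)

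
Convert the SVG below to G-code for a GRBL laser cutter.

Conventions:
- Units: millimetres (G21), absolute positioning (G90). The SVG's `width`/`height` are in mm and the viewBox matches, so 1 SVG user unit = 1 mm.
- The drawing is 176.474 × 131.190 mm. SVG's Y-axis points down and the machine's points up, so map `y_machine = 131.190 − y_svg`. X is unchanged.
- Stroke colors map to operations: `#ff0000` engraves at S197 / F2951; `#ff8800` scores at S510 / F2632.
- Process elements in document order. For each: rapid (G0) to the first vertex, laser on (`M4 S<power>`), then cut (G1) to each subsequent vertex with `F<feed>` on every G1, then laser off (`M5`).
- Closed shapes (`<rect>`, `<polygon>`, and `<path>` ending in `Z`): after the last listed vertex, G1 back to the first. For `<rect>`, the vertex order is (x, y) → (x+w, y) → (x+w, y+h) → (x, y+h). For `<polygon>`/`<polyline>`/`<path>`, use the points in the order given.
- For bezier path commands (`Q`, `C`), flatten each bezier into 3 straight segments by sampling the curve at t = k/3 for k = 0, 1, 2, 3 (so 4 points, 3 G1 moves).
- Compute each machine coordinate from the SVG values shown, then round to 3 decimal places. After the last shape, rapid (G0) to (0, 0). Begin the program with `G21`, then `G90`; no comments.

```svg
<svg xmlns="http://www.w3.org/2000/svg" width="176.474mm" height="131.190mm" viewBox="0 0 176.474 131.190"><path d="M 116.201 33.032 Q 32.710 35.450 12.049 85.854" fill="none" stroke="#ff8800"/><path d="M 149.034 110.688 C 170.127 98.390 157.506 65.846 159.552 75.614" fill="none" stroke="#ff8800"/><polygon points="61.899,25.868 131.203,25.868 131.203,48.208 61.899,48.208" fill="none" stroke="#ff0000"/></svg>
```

G21
G90
G0 X116.201 Y98.158
M4 S510
G1 X67.521 Y91.214 F2632
G1 X32.804 Y73.607 F2632
G1 X12.049 Y45.336 F2632
M5
G0 X149.034 Y20.502
M4 S510
G1 X160.681 Y37.232 F2632
G1 X160.603 Y53.557 F2632
G1 X159.552 Y55.576 F2632
M5
G0 X61.899 Y105.322
M4 S197
G1 X131.203 Y105.322 F2951
G1 X131.203 Y82.982 F2951
G1 X61.899 Y82.982 F2951
G1 X61.899 Y105.322 F2951
M5
G0 X0.000 Y0.000

1 u = 1 mm; y_m = 131.190 − y.

[1] `<path>` quadratic bezier, #ff8800→score S510 F2632: (116.201,98.158) → (67.521,91.214) → (32.804,73.607) → (12.049,45.336)

[2] `<path>` cubic bezier, #ff8800→score S510 F2632: (149.034,20.502) → (160.681,37.232) → (160.603,53.557) → (159.552,55.576)

[3] `<polygon>` rectangle, #ff0000→engrave S197 F2951: (61.899,105.322) → (131.203,105.322) → (131.203,82.982) → (61.899,82.982) → (61.899,105.322) (closed)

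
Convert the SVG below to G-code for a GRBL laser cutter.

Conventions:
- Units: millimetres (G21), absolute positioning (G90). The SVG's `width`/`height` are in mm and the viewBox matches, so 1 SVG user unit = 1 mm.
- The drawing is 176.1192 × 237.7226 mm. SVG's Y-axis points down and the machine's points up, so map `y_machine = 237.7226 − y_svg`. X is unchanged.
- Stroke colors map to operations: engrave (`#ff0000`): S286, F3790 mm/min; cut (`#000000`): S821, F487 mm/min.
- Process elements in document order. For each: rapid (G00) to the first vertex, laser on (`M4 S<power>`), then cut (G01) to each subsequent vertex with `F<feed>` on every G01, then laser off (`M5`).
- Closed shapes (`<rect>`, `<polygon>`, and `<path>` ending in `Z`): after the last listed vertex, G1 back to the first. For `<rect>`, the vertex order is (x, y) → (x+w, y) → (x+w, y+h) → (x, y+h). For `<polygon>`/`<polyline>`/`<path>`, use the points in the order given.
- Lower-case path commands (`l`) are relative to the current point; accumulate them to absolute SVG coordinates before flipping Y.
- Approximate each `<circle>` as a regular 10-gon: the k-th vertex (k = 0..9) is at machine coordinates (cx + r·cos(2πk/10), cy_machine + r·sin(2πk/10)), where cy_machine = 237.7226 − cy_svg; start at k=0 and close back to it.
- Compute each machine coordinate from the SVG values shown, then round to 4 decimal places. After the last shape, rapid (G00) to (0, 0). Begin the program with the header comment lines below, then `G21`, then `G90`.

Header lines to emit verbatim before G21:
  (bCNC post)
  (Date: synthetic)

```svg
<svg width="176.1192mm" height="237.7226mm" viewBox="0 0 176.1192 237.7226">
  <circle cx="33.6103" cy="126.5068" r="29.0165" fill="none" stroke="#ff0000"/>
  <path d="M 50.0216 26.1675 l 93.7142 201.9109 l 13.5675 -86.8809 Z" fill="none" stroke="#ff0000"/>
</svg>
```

(bCNC post)
(Date: synthetic)
G21
G90
G00 X62.6268 Y111.2158
M4 S286
G01 X57.0851 Y128.2713 F3790
G01 X42.5769 Y138.8121 F3790
G01 X24.6437 Y138.8121 F3790
G01 X10.1355 Y128.2713 F3790
G01 X4.5938 Y111.2158 F3790
G01 X10.1355 Y94.1603 F3790
G01 X24.6437 Y83.6195 F3790
G01 X42.5769 Y83.6195 F3790
G01 X57.0851 Y94.1603 F3790
G01 X62.6268 Y111.2158 F3790
M5
G00 X50.0216 Y211.5551
M4 S286
G01 X143.7358 Y9.6442 F3790
G01 X157.3033 Y96.5251 F3790
G01 X50.0216 Y211.5551 F3790
M5
G00 X0.0000 Y0.0000

Since the viewBox matches the mm dimensions, user units are millimetres directly. The only transform is the Y-flip y_m = 237.7226 − y_svg.

Shape 1 is a circle drawn with `<circle>`. Its stroke #ff0000 means engrave at S286, F3790. After flipping Y the toolpath is (62.6268,111.2158) → (57.0851,128.2713) → (42.5769,138.8121) → (24.6437,138.8121) → (10.1355,128.2713) → (4.5938,111.2158) → (10.1355,94.1603) → (24.6437,83.6195) → (42.5769,83.6195) → (57.0851,94.1603) → (62.6268,111.2158), returning to the start.

Shape 2 is a closed polygon drawn with `<path>`. Its stroke #ff0000 means engrave at S286, F3790. After flipping Y the toolpath is (50.0216,211.5551) → (143.7358,9.6442) → (157.3033,96.5251) → (50.0216,211.5551), returning to the start.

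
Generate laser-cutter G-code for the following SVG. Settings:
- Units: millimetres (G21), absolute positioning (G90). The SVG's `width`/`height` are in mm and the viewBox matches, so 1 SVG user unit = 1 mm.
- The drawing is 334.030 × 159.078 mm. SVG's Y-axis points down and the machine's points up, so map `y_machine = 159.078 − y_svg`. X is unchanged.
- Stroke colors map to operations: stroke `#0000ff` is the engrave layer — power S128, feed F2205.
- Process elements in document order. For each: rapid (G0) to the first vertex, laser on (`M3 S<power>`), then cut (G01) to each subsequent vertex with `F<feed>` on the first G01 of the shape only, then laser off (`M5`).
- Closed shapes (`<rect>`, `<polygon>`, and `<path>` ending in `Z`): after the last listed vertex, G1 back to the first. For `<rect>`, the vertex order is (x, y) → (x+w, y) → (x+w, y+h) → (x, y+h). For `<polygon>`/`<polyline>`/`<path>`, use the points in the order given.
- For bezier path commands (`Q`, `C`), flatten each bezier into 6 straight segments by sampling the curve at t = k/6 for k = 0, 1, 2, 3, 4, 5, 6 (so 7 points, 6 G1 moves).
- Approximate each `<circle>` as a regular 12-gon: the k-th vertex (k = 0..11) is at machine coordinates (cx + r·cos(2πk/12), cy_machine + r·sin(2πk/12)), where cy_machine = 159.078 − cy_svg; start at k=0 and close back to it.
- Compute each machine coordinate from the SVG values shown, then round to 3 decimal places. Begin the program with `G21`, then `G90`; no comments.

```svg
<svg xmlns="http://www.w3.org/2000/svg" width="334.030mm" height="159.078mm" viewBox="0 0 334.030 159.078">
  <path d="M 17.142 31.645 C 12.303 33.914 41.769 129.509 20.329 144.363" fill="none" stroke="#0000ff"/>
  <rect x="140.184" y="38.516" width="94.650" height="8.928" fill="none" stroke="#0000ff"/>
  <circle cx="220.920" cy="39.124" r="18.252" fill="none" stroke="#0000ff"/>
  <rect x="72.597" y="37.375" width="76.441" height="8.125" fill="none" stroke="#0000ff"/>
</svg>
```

G21
G90
G0 X17.142 Y127.433
M3 S128
G01 X17.187 Y119.327 F2205
G01 X20.582 Y100.502
G01 X24.961 Y75.793
G01 X27.956 Y50.036
G01 X27.201 Y28.065
G01 X20.329 Y14.715
M5
G0 X140.184 Y120.562
M3 S128
G01 X234.834 Y120.562 F2205
G01 X234.834 Y111.634
G01 X140.184 Y111.634
G01 X140.184 Y120.562
M5
G0 X239.172 Y119.954
M3 S128
G01 X236.727 Y129.080 F2205
G01 X230.046 Y135.761
G01 X220.920 Y138.206
G01 X211.794 Y135.761
G01 X205.113 Y129.080
G01 X202.668 Y119.954
G01 X205.113 Y110.828
G01 X211.794 Y104.147
G01 X220.920 Y101.702
G01 X230.046 Y104.147
G01 X236.727 Y110.828
G01 X239.172 Y119.954
M5
G0 X72.597 Y121.703
M3 S128
G01 X149.038 Y121.703 F2205
G01 X149.038 Y113.578
G01 X72.597 Y113.578
G01 X72.597 Y121.703
M5

Since the viewBox matches the mm dimensions, user units are millimetres directly. The only transform is the Y-flip y_m = 159.078 − y_svg.

Shape 1 is a cubic bezier drawn with `<path>`. Its stroke #0000ff means engrave at S128, F2205. After flipping Y the toolpath is (17.142,127.433) → (17.187,119.327) → (20.582,100.502) → (24.961,75.793) → (27.956,50.036) → (27.201,28.065) → (20.329,14.715).

Shape 2 is a rectangle drawn with `<rect>`. Its stroke #0000ff means engrave at S128, F2205. After flipping Y the toolpath is (140.184,120.562) → (234.834,120.562) → (234.834,111.634) → (140.184,111.634) → (140.184,120.562), returning to the start.

Shape 3 is a circle drawn with `<circle>`. Its stroke #0000ff means engrave at S128, F2205. After flipping Y the toolpath is (239.172,119.954) → (236.727,129.080) → (230.046,135.761) → (220.920,138.206) → (211.794,135.761) → (205.113,129.080) → (202.668,119.954) → (205.113,110.828) → (211.794,104.147) → (220.920,101.702) → (230.046,104.147) → (236.727,110.828) → (239.172,119.954), returning to the start.

Shape 4 is a rectangle drawn with `<rect>`. Its stroke #0000ff means engrave at S128, F2205. After flipping Y the toolpath is (72.597,121.703) → (149.038,121.703) → (149.038,113.578) → (72.597,113.578) → (72.597,121.703), returning to the start.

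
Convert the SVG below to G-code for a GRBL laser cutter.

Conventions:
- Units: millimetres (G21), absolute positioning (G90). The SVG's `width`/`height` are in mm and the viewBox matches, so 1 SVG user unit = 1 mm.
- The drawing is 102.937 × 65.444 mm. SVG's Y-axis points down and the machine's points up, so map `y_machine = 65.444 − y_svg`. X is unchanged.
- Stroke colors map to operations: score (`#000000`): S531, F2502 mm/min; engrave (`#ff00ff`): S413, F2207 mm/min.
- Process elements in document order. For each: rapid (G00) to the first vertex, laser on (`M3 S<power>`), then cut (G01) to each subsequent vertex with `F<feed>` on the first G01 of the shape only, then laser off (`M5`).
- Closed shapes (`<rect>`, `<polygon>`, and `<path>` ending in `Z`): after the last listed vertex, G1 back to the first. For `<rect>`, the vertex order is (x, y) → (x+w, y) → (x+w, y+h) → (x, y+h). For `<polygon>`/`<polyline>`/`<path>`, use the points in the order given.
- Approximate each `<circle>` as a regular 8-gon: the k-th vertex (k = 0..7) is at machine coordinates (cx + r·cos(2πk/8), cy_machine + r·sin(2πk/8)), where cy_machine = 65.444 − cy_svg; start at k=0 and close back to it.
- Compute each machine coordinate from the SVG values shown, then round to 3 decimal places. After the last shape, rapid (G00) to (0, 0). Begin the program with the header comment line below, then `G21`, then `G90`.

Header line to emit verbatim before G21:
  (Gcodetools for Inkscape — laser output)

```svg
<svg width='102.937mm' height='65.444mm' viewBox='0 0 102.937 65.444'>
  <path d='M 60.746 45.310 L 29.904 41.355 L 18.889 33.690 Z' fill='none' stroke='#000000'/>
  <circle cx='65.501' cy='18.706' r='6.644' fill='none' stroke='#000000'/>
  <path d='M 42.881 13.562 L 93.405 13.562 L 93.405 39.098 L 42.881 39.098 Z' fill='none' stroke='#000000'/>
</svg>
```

Since the viewBox matches the mm dimensions, user units are millimetres directly. The only transform is the Y-flip y_m = 65.444 − y_svg.

Shape 1 is a closed polygon drawn with `<path>`. Its stroke #000000 means score at S531, F2502. After flipping Y the toolpath is (60.746,20.134) → (29.904,24.089) → (18.889,31.754) → (60.746,20.134), returning to the start.

Shape 2 is a circle drawn with `<circle>`. Its stroke #000000 means score at S531, F2502. After flipping Y the toolpath is (72.145,46.738) → (70.199,51.436) → (65.501,53.382) → (60.803,51.436) → (58.857,46.738) → (60.803,42.040) → (65.501,40.094) → (70.199,42.040) → (72.145,46.738), returning to the start.

Shape 3 is a rectangle drawn with `<path>`. Its stroke #000000 means score at S531, F2502. After flipping Y the toolpath is (42.881,51.882) → (93.405,51.882) → (93.405,26.346) → (42.881,26.346) → (42.881,51.882), returning to the start.

(Gcodetools for Inkscape — laser output)
G21
G90
G00 X60.746 Y20.134
M3 S531
G01 X29.904 Y24.089 F2502
G01 X18.889 Y31.754
G01 X60.746 Y20.134
M5
G00 X72.145 Y46.738
M3 S531
G01 X70.199 Y51.436 F2502
G01 X65.501 Y53.382
G01 X60.803 Y51.436
G01 X58.857 Y46.738
G01 X60.803 Y42.040
G01 X65.501 Y40.094
G01 X70.199 Y42.040
G01 X72.145 Y46.738
M5
G00 X42.881 Y51.882
M3 S531
G01 X93.405 Y51.882 F2502
G01 X93.405 Y26.346
G01 X42.881 Y26.346
G01 X42.881 Y51.882
M5
G00 X0.000 Y0.000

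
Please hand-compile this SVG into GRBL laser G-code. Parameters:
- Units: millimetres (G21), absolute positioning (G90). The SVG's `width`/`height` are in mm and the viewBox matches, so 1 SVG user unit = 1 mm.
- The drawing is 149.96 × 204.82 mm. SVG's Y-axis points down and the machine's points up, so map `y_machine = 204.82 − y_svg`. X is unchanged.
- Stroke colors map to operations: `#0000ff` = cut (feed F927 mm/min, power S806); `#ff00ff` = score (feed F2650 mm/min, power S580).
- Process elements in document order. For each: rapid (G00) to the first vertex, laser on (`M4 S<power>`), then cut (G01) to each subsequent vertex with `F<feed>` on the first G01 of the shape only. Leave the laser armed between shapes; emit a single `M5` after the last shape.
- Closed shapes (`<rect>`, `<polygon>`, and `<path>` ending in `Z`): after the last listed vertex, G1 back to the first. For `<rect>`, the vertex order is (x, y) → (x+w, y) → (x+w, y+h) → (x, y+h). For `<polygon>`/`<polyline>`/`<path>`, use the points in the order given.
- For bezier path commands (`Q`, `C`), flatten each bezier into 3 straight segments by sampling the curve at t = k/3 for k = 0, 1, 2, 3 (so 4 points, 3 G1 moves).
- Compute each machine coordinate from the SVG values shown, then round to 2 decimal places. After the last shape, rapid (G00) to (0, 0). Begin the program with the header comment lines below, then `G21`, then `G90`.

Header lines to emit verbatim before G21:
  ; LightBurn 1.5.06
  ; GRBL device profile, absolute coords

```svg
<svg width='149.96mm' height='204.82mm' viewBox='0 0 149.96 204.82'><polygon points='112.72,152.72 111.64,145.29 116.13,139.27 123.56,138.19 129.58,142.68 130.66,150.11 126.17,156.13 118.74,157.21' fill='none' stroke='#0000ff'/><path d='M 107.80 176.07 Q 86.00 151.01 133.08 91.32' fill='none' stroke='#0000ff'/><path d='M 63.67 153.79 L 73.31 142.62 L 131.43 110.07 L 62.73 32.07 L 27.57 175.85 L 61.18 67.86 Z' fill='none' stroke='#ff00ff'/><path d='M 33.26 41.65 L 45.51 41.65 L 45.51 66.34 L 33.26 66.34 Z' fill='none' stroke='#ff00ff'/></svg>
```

; LightBurn 1.5.06
; GRBL device profile, absolute coords
G21
G90
G00 X112.72 Y52.10
M4 S806
G01 X111.64 Y59.53 F927
G01 X116.13 Y65.55
G01 X123.56 Y66.63
G01 X129.58 Y62.14
G01 X130.66 Y54.71
G01 X126.17 Y48.69
G01 X118.74 Y47.61
G01 X112.72 Y52.10
G00 X107.80 Y28.75
M4 S806
G01 X100.92 Y49.30 F927
G01 X109.35 Y77.55
G01 X133.08 Y113.50
G00 X63.67 Y51.03
M4 S580
G01 X73.31 Y62.20 F2650
G01 X131.43 Y94.75
G01 X62.73 Y172.75
G01 X27.57 Y28.97
G01 X61.18 Y136.96
G01 X63.67 Y51.03
G00 X33.26 Y163.17
M4 S580
G01 X45.51 Y163.17 F2650
G01 X45.51 Y138.48
G01 X33.26 Y138.48
G01 X33.26 Y163.17
M5
G00 X0.00 Y0.00

viewBox `0 0 149.96 204.82` with mm width/height → 1 unit = 1 mm. Flip: y_m = 204.82 − y_svg.

**Shape 1** — `<polygon>` regular polygon, stroke `#0000ff` → cut (S806, F927). Machine vertices: (112.72,52.10) → (111.64,59.53) → (116.13,65.55) → (123.56,66.63) → (129.58,62.14) → (130.66,54.71) → (126.17,48.69) → (118.74,47.61) → (112.72,52.10). Closed: final G1 returns to the first vertex.

**Shape 2** — `<path>` quadratic bezier, stroke `#0000ff` → cut (S806, F927). Control points (SVG): P0=(107.80,176.07), P1=(86.00,151.01), P2=(133.08,91.32); sampled at t=k/3. Machine vertices: (107.80,28.75) → (100.92,49.30) → (109.35,77.55) → (133.08,113.50). Open path.

**Shape 3** — `<path>` closed polygon, stroke `#ff00ff` → score (S580, F2650). Machine vertices: (63.67,51.03) → (73.31,62.20) → (131.43,94.75) → (62.73,172.75) → (27.57,28.97) → (61.18,136.96) → (63.67,51.03). Closed: final G1 returns to the first vertex.

**Shape 4** — `<path>` rectangle, stroke `#ff00ff` → score (S580, F2650). Machine vertices: (33.26,163.17) → (45.51,163.17) → (45.51,138.48) → (33.26,138.48) → (33.26,163.17). Closed: final G1 returns to the first vertex.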